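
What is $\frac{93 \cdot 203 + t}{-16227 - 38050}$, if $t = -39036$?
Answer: $\frac{20157}{54277} \approx 0.37137$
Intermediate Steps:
$\frac{93 \cdot 203 + t}{-16227 - 38050} = \frac{93 \cdot 203 - 39036}{-16227 - 38050} = \frac{18879 - 39036}{-54277} = \left(-20157\right) \left(- \frac{1}{54277}\right) = \frac{20157}{54277}$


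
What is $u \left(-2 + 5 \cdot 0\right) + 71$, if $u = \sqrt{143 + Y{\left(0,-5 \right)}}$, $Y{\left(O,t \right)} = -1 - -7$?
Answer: $71 - 2 \sqrt{149} \approx 46.587$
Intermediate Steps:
$Y{\left(O,t \right)} = 6$ ($Y{\left(O,t \right)} = -1 + 7 = 6$)
$u = \sqrt{149}$ ($u = \sqrt{143 + 6} = \sqrt{149} \approx 12.207$)
$u \left(-2 + 5 \cdot 0\right) + 71 = \sqrt{149} \left(-2 + 5 \cdot 0\right) + 71 = \sqrt{149} \left(-2 + 0\right) + 71 = \sqrt{149} \left(-2\right) + 71 = - 2 \sqrt{149} + 71 = 71 - 2 \sqrt{149}$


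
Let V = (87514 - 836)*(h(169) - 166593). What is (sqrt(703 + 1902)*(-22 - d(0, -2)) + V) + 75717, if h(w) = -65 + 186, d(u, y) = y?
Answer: -14429384299 - 20*sqrt(2605) ≈ -1.4429e+10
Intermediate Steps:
h(w) = 121
V = -14429460016 (V = (87514 - 836)*(121 - 166593) = 86678*(-166472) = -14429460016)
(sqrt(703 + 1902)*(-22 - d(0, -2)) + V) + 75717 = (sqrt(703 + 1902)*(-22 - 1*(-2)) - 14429460016) + 75717 = (sqrt(2605)*(-22 + 2) - 14429460016) + 75717 = (sqrt(2605)*(-20) - 14429460016) + 75717 = (-20*sqrt(2605) - 14429460016) + 75717 = (-14429460016 - 20*sqrt(2605)) + 75717 = -14429384299 - 20*sqrt(2605)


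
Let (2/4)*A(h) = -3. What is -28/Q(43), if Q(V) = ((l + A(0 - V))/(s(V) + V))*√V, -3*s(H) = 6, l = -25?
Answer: 1148*√43/1333 ≈ 5.6474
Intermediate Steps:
A(h) = -6 (A(h) = 2*(-3) = -6)
s(H) = -2 (s(H) = -⅓*6 = -2)
Q(V) = -31*√V/(-2 + V) (Q(V) = ((-25 - 6)/(-2 + V))*√V = (-31/(-2 + V))*√V = -31*√V/(-2 + V))
-28/Q(43) = -28*(-√43*(-2 + 43)/1333) = -28*(-41*√43/1333) = -(-1148)*√43/1333 = 1148*√43/1333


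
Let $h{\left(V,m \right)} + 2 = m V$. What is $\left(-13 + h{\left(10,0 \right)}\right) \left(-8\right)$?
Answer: $120$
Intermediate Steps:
$h{\left(V,m \right)} = -2 + V m$ ($h{\left(V,m \right)} = -2 + m V = -2 + V m$)
$\left(-13 + h{\left(10,0 \right)}\right) \left(-8\right) = \left(-13 + \left(-2 + 10 \cdot 0\right)\right) \left(-8\right) = \left(-13 + \left(-2 + 0\right)\right) \left(-8\right) = \left(-13 - 2\right) \left(-8\right) = \left(-15\right) \left(-8\right) = 120$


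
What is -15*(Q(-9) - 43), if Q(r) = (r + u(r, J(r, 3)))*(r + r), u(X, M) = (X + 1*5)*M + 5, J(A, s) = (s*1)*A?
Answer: 28725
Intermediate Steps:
J(A, s) = A*s (J(A, s) = s*A = A*s)
u(X, M) = 5 + M*(5 + X) (u(X, M) = (X + 5)*M + 5 = (5 + X)*M + 5 = M*(5 + X) + 5 = 5 + M*(5 + X))
Q(r) = 2*r*(5 + 3*r² + 16*r) (Q(r) = (r + (5 + 5*(r*3) + (r*3)*r))*(r + r) = (r + (5 + 5*(3*r) + (3*r)*r))*(2*r) = (r + (5 + 15*r + 3*r²))*(2*r) = (r + (5 + 3*r² + 15*r))*(2*r) = (5 + 3*r² + 16*r)*(2*r) = 2*r*(5 + 3*r² + 16*r))
-15*(Q(-9) - 43) = -15*(2*(-9)*(5 + 3*(-9)² + 16*(-9)) - 43) = -15*(2*(-9)*(5 + 3*81 - 144) - 43) = -15*(2*(-9)*(5 + 243 - 144) - 43) = -15*(2*(-9)*104 - 43) = -15*(-1872 - 43) = -15*(-1915) = 28725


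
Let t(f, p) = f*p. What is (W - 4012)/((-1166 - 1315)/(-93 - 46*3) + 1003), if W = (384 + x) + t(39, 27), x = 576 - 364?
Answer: -181951/78058 ≈ -2.3310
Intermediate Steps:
x = 212
W = 1649 (W = (384 + 212) + 39*27 = 596 + 1053 = 1649)
(W - 4012)/((-1166 - 1315)/(-93 - 46*3) + 1003) = (1649 - 4012)/((-1166 - 1315)/(-93 - 46*3) + 1003) = -2363/(-2481/(-93 - 138) + 1003) = -2363/(-2481/(-231) + 1003) = -2363/(-2481*(-1/231) + 1003) = -2363/(827/77 + 1003) = -2363/78058/77 = -2363*77/78058 = -181951/78058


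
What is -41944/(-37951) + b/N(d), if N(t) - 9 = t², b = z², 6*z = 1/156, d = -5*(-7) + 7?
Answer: 65152378954303/58949979311808 ≈ 1.1052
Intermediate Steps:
d = 42 (d = 35 + 7 = 42)
z = 1/936 (z = (⅙)/156 = (⅙)*(1/156) = 1/936 ≈ 0.0010684)
b = 1/876096 (b = (1/936)² = 1/876096 ≈ 1.1414e-6)
N(t) = 9 + t²
-41944/(-37951) + b/N(d) = -41944/(-37951) + 1/(876096*(9 + 42²)) = -41944*(-1/37951) + 1/(876096*(9 + 1764)) = 41944/37951 + (1/876096)/1773 = 41944/37951 + (1/876096)*(1/1773) = 41944/37951 + 1/1553318208 = 65152378954303/58949979311808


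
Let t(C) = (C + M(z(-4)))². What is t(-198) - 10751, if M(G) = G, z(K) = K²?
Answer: 22373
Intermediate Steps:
t(C) = (16 + C)² (t(C) = (C + (-4)²)² = (C + 16)² = (16 + C)²)
t(-198) - 10751 = (16 - 198)² - 10751 = (-182)² - 10751 = 33124 - 10751 = 22373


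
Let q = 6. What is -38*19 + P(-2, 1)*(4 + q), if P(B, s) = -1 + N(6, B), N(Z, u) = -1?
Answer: -742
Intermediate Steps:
P(B, s) = -2 (P(B, s) = -1 - 1 = -2)
-38*19 + P(-2, 1)*(4 + q) = -38*19 - 2*(4 + 6) = -722 - 2*10 = -722 - 20 = -742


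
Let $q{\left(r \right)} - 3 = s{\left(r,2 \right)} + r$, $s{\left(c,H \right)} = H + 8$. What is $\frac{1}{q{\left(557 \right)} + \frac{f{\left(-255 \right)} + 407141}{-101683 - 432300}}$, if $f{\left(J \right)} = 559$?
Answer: $\frac{533983}{303962610} \approx 0.0017567$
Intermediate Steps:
$s{\left(c,H \right)} = 8 + H$
$q{\left(r \right)} = 13 + r$ ($q{\left(r \right)} = 3 + \left(\left(8 + 2\right) + r\right) = 3 + \left(10 + r\right) = 13 + r$)
$\frac{1}{q{\left(557 \right)} + \frac{f{\left(-255 \right)} + 407141}{-101683 - 432300}} = \frac{1}{\left(13 + 557\right) + \frac{559 + 407141}{-101683 - 432300}} = \frac{1}{570 + \frac{407700}{-533983}} = \frac{1}{570 + 407700 \left(- \frac{1}{533983}\right)} = \frac{1}{570 - \frac{407700}{533983}} = \frac{1}{\frac{303962610}{533983}} = \frac{533983}{303962610}$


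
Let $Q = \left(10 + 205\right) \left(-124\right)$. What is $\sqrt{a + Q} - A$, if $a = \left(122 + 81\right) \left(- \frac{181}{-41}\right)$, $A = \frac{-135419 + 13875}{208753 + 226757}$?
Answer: $\frac{60772}{217755} + \frac{i \sqrt{43308997}}{41} \approx 0.27908 + 160.51 i$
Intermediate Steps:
$A = - \frac{60772}{217755}$ ($A = - \frac{121544}{435510} = \left(-121544\right) \frac{1}{435510} = - \frac{60772}{217755} \approx -0.27908$)
$a = \frac{36743}{41}$ ($a = 203 \left(\left(-181\right) \left(- \frac{1}{41}\right)\right) = 203 \cdot \frac{181}{41} = \frac{36743}{41} \approx 896.17$)
$Q = -26660$ ($Q = 215 \left(-124\right) = -26660$)
$\sqrt{a + Q} - A = \sqrt{\frac{36743}{41} - 26660} - - \frac{60772}{217755} = \sqrt{- \frac{1056317}{41}} + \frac{60772}{217755} = \frac{i \sqrt{43308997}}{41} + \frac{60772}{217755} = \frac{60772}{217755} + \frac{i \sqrt{43308997}}{41}$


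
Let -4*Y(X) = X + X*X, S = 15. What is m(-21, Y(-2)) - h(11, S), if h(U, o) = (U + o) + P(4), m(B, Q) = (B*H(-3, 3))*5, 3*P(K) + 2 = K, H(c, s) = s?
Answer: -1025/3 ≈ -341.67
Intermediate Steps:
P(K) = -⅔ + K/3
Y(X) = -X/4 - X²/4 (Y(X) = -(X + X*X)/4 = -(X + X²)/4 = -X/4 - X²/4)
m(B, Q) = 15*B (m(B, Q) = (B*3)*5 = (3*B)*5 = 15*B)
h(U, o) = ⅔ + U + o (h(U, o) = (U + o) + (-⅔ + (⅓)*4) = (U + o) + (-⅔ + 4/3) = (U + o) + ⅔ = ⅔ + U + o)
m(-21, Y(-2)) - h(11, S) = 15*(-21) - (⅔ + 11 + 15) = -315 - 1*80/3 = -315 - 80/3 = -1025/3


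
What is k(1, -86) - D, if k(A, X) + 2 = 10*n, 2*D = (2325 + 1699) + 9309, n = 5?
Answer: -13237/2 ≈ -6618.5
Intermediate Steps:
D = 13333/2 (D = ((2325 + 1699) + 9309)/2 = (4024 + 9309)/2 = (1/2)*13333 = 13333/2 ≈ 6666.5)
k(A, X) = 48 (k(A, X) = -2 + 10*5 = -2 + 50 = 48)
k(1, -86) - D = 48 - 1*13333/2 = 48 - 13333/2 = -13237/2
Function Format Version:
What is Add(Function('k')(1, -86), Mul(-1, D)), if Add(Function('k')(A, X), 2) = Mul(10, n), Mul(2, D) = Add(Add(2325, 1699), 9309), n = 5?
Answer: Rational(-13237, 2) ≈ -6618.5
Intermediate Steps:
D = Rational(13333, 2) (D = Mul(Rational(1, 2), Add(Add(2325, 1699), 9309)) = Mul(Rational(1, 2), Add(4024, 9309)) = Mul(Rational(1, 2), 13333) = Rational(13333, 2) ≈ 6666.5)
Function('k')(A, X) = 48 (Function('k')(A, X) = Add(-2, Mul(10, 5)) = Add(-2, 50) = 48)
Add(Function('k')(1, -86), Mul(-1, D)) = Add(48, Mul(-1, Rational(13333, 2))) = Add(48, Rational(-13333, 2)) = Rational(-13237, 2)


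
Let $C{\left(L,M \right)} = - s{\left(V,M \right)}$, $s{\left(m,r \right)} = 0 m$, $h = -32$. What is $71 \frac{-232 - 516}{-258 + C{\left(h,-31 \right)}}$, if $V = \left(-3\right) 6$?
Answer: $\frac{26554}{129} \approx 205.84$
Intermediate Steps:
$V = -18$
$s{\left(m,r \right)} = 0$
$C{\left(L,M \right)} = 0$ ($C{\left(L,M \right)} = \left(-1\right) 0 = 0$)
$71 \frac{-232 - 516}{-258 + C{\left(h,-31 \right)}} = 71 \frac{-232 - 516}{-258 + 0} = 71 \left(- \frac{748}{-258}\right) = 71 \left(\left(-748\right) \left(- \frac{1}{258}\right)\right) = 71 \cdot \frac{374}{129} = \frac{26554}{129}$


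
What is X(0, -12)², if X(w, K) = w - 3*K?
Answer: 1296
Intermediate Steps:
X(w, K) = w - 3*K
X(0, -12)² = (0 - 3*(-12))² = (0 + 36)² = 36² = 1296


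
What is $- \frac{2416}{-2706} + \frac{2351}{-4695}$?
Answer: $\frac{830219}{2117445} \approx 0.39209$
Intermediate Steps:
$- \frac{2416}{-2706} + \frac{2351}{-4695} = \left(-2416\right) \left(- \frac{1}{2706}\right) + 2351 \left(- \frac{1}{4695}\right) = \frac{1208}{1353} - \frac{2351}{4695} = \frac{830219}{2117445}$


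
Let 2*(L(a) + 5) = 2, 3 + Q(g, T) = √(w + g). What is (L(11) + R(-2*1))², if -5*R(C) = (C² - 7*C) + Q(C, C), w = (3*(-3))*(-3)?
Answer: 64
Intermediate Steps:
w = 27 (w = -9*(-3) = 27)
Q(g, T) = -3 + √(27 + g)
L(a) = -4 (L(a) = -5 + (½)*2 = -5 + 1 = -4)
R(C) = ⅗ - C²/5 - √(27 + C)/5 + 7*C/5 (R(C) = -((C² - 7*C) + (-3 + √(27 + C)))/5 = -(-3 + C² + √(27 + C) - 7*C)/5 = ⅗ - C²/5 - √(27 + C)/5 + 7*C/5)
(L(11) + R(-2*1))² = (-4 + (⅗ - (-2*1)²/5 - √(27 - 2*1)/5 + 7*(-2*1)/5))² = (-4 + (⅗ - ⅕*(-2)² - √(27 - 2)/5 + (7/5)*(-2)))² = (-4 + (⅗ - ⅕*4 - √25/5 - 14/5))² = (-4 + (⅗ - ⅘ - ⅕*5 - 14/5))² = (-4 + (⅗ - ⅘ - 1 - 14/5))² = (-4 - 4)² = (-8)² = 64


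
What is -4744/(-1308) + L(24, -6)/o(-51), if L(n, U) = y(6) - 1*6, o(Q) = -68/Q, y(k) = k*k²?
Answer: 105377/654 ≈ 161.13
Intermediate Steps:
y(k) = k³
L(n, U) = 210 (L(n, U) = 6³ - 1*6 = 216 - 6 = 210)
-4744/(-1308) + L(24, -6)/o(-51) = -4744/(-1308) + 210/((-68/(-51))) = -4744*(-1/1308) + 210/((-68*(-1/51))) = 1186/327 + 210/(4/3) = 1186/327 + 210*(¾) = 1186/327 + 315/2 = 105377/654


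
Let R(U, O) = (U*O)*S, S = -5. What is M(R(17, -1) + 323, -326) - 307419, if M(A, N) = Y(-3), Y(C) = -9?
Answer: -307428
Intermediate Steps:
R(U, O) = -5*O*U (R(U, O) = (U*O)*(-5) = (O*U)*(-5) = -5*O*U)
M(A, N) = -9
M(R(17, -1) + 323, -326) - 307419 = -9 - 307419 = -307428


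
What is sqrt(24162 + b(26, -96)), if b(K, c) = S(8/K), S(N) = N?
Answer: sqrt(4083430)/13 ≈ 155.44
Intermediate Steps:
b(K, c) = 8/K
sqrt(24162 + b(26, -96)) = sqrt(24162 + 8/26) = sqrt(24162 + 8*(1/26)) = sqrt(24162 + 4/13) = sqrt(314110/13) = sqrt(4083430)/13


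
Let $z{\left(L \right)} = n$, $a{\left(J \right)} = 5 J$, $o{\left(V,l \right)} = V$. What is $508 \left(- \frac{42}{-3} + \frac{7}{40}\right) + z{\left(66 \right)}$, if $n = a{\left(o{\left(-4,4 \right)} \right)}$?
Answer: $\frac{71809}{10} \approx 7180.9$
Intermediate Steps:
$n = -20$ ($n = 5 \left(-4\right) = -20$)
$z{\left(L \right)} = -20$
$508 \left(- \frac{42}{-3} + \frac{7}{40}\right) + z{\left(66 \right)} = 508 \left(- \frac{42}{-3} + \frac{7}{40}\right) - 20 = 508 \left(\left(-42\right) \left(- \frac{1}{3}\right) + 7 \cdot \frac{1}{40}\right) - 20 = 508 \left(14 + \frac{7}{40}\right) - 20 = 508 \cdot \frac{567}{40} - 20 = \frac{72009}{10} - 20 = \frac{71809}{10}$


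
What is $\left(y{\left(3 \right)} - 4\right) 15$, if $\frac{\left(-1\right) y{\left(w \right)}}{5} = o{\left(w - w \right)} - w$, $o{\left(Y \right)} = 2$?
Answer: $15$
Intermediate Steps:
$y{\left(w \right)} = -10 + 5 w$ ($y{\left(w \right)} = - 5 \left(2 - w\right) = -10 + 5 w$)
$\left(y{\left(3 \right)} - 4\right) 15 = \left(\left(-10 + 5 \cdot 3\right) - 4\right) 15 = \left(\left(-10 + 15\right) - 4\right) 15 = \left(5 - 4\right) 15 = 1 \cdot 15 = 15$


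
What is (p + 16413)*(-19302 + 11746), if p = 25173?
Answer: -314223816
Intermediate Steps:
(p + 16413)*(-19302 + 11746) = (25173 + 16413)*(-19302 + 11746) = 41586*(-7556) = -314223816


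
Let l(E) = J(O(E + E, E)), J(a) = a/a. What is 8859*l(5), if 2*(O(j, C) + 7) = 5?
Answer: 8859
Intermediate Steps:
O(j, C) = -9/2 (O(j, C) = -7 + (½)*5 = -7 + 5/2 = -9/2)
J(a) = 1
l(E) = 1
8859*l(5) = 8859*1 = 8859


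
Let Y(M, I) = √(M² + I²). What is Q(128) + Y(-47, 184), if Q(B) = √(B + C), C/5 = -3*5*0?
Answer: √36065 + 8*√2 ≈ 201.22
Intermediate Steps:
C = 0 (C = 5*(-3*5*0) = 5*(-15*0) = 5*0 = 0)
Y(M, I) = √(I² + M²)
Q(B) = √B (Q(B) = √(B + 0) = √B)
Q(128) + Y(-47, 184) = √128 + √(184² + (-47)²) = 8*√2 + √(33856 + 2209) = 8*√2 + √36065 = √36065 + 8*√2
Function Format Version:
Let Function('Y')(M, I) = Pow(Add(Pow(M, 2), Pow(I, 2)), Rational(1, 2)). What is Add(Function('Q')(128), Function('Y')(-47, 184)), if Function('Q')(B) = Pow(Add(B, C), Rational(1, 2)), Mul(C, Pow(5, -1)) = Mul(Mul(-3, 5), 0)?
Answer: Add(Pow(36065, Rational(1, 2)), Mul(8, Pow(2, Rational(1, 2)))) ≈ 201.22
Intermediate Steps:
C = 0 (C = Mul(5, Mul(Mul(-3, 5), 0)) = Mul(5, Mul(-15, 0)) = Mul(5, 0) = 0)
Function('Y')(M, I) = Pow(Add(Pow(I, 2), Pow(M, 2)), Rational(1, 2))
Function('Q')(B) = Pow(B, Rational(1, 2)) (Function('Q')(B) = Pow(Add(B, 0), Rational(1, 2)) = Pow(B, Rational(1, 2)))
Add(Function('Q')(128), Function('Y')(-47, 184)) = Add(Pow(128, Rational(1, 2)), Pow(Add(Pow(184, 2), Pow(-47, 2)), Rational(1, 2))) = Add(Mul(8, Pow(2, Rational(1, 2))), Pow(Add(33856, 2209), Rational(1, 2))) = Add(Mul(8, Pow(2, Rational(1, 2))), Pow(36065, Rational(1, 2))) = Add(Pow(36065, Rational(1, 2)), Mul(8, Pow(2, Rational(1, 2))))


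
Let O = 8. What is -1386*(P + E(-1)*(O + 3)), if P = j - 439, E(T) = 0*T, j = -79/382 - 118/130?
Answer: 7573133799/12415 ≈ 6.1000e+5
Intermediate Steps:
j = -27673/24830 (j = -79*1/382 - 118*1/130 = -79/382 - 59/65 = -27673/24830 ≈ -1.1145)
E(T) = 0
P = -10928043/24830 (P = -27673/24830 - 439 = -10928043/24830 ≈ -440.11)
-1386*(P + E(-1)*(O + 3)) = -1386*(-10928043/24830 + 0*(8 + 3)) = -1386*(-10928043/24830 + 0*11) = -1386*(-10928043/24830 + 0) = -1386*(-10928043/24830) = 7573133799/12415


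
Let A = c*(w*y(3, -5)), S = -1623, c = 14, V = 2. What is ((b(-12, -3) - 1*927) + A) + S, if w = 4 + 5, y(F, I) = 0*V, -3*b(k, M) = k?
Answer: -2546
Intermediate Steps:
b(k, M) = -k/3
y(F, I) = 0 (y(F, I) = 0*2 = 0)
w = 9
A = 0 (A = 14*(9*0) = 14*0 = 0)
((b(-12, -3) - 1*927) + A) + S = ((-⅓*(-12) - 1*927) + 0) - 1623 = ((4 - 927) + 0) - 1623 = (-923 + 0) - 1623 = -923 - 1623 = -2546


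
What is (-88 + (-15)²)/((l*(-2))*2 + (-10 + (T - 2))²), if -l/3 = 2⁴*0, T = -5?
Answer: 137/289 ≈ 0.47405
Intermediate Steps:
l = 0 (l = -3*2⁴*0 = -48*0 = -3*0 = 0)
(-88 + (-15)²)/((l*(-2))*2 + (-10 + (T - 2))²) = (-88 + (-15)²)/((0*(-2))*2 + (-10 + (-5 - 2))²) = (-88 + 225)/(0*2 + (-10 - 7)²) = 137/(0 + (-17)²) = 137/(0 + 289) = 137/289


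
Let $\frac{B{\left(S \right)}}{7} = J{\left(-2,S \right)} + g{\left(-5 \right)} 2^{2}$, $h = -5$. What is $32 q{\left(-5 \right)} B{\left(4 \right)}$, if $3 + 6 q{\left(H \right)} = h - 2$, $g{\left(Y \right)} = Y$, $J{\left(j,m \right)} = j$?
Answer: $\frac{24640}{3} \approx 8213.3$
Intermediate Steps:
$q{\left(H \right)} = - \frac{5}{3}$ ($q{\left(H \right)} = - \frac{1}{2} + \frac{-5 - 2}{6} = - \frac{1}{2} + \frac{1}{6} \left(-7\right) = - \frac{1}{2} - \frac{7}{6} = - \frac{5}{3}$)
$B{\left(S \right)} = -154$ ($B{\left(S \right)} = 7 \left(-2 - 5 \cdot 2^{2}\right) = 7 \left(-2 - 20\right) = 7 \left(-22\right) = -154$)
$32 q{\left(-5 \right)} B{\left(4 \right)} = 32 \left(- \frac{5}{3}\right) \left(-154\right) = \left(- \frac{160}{3}\right) \left(-154\right) = \frac{24640}{3}$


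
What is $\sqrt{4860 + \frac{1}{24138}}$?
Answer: $\frac{\sqrt{34958582938}}{2682} \approx 69.714$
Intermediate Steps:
$\sqrt{4860 + \frac{1}{24138}} = \sqrt{\frac{117310681}{24138}} = \frac{\sqrt{34958582938}}{2682}$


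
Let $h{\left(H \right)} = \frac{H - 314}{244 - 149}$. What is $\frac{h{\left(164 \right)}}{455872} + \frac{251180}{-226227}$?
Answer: $- \frac{1087809718525}{979740271968} \approx -1.1103$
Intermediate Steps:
$h{\left(H \right)} = - \frac{314}{95} + \frac{H}{95}$ ($h{\left(H \right)} = \frac{-314 + H}{95} = \left(-314 + H\right) \frac{1}{95} = - \frac{314}{95} + \frac{H}{95}$)
$\frac{h{\left(164 \right)}}{455872} + \frac{251180}{-226227} = \frac{- \frac{314}{95} + \frac{1}{95} \cdot 164}{455872} + \frac{251180}{-226227} = \left(- \frac{314}{95} + \frac{164}{95}\right) \frac{1}{455872} + 251180 \left(- \frac{1}{226227}\right) = \left(- \frac{30}{19}\right) \frac{1}{455872} - \frac{251180}{226227} = - \frac{15}{4330784} - \frac{251180}{226227} = - \frac{1087809718525}{979740271968}$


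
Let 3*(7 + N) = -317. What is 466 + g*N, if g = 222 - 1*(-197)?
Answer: -140224/3 ≈ -46741.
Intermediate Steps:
N = -338/3 (N = -7 + (1/3)*(-317) = -7 - 317/3 = -338/3 ≈ -112.67)
g = 419 (g = 222 + 197 = 419)
466 + g*N = 466 + 419*(-338/3) = 466 - 141622/3 = -140224/3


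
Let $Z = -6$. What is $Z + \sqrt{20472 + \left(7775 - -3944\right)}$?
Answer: $-6 + \sqrt{32191} \approx 173.42$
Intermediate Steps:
$Z + \sqrt{20472 + \left(7775 - -3944\right)} = -6 + \sqrt{20472 + \left(7775 - -3944\right)} = -6 + \sqrt{20472 + \left(7775 + 3944\right)} = -6 + \sqrt{20472 + 11719} = -6 + \sqrt{32191}$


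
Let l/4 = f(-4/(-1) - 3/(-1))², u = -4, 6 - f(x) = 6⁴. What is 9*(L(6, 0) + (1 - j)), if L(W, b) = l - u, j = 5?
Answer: 59907600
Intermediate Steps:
f(x) = -1290 (f(x) = 6 - 1*6⁴ = 6 - 1*1296 = 6 - 1296 = -1290)
l = 6656400 (l = 4*(-1290)² = 4*1664100 = 6656400)
L(W, b) = 6656404 (L(W, b) = 6656400 - 1*(-4) = 6656400 + 4 = 6656404)
9*(L(6, 0) + (1 - j)) = 9*(6656404 + (1 - 1*5)) = 9*(6656404 + (1 - 5)) = 9*(6656404 - 4) = 9*6656400 = 59907600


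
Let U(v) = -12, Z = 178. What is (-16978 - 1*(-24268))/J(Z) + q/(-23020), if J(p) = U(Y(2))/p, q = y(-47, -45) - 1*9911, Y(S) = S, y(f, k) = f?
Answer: -1244628871/11510 ≈ -1.0813e+5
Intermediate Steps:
q = -9958 (q = -47 - 1*9911 = -47 - 9911 = -9958)
J(p) = -12/p
(-16978 - 1*(-24268))/J(Z) + q/(-23020) = (-16978 - 1*(-24268))/((-12/178)) - 9958/(-23020) = (-16978 + 24268)/((-12*1/178)) - 9958*(-1/23020) = 7290/(-6/89) + 4979/11510 = 7290*(-89/6) + 4979/11510 = -108135 + 4979/11510 = -1244628871/11510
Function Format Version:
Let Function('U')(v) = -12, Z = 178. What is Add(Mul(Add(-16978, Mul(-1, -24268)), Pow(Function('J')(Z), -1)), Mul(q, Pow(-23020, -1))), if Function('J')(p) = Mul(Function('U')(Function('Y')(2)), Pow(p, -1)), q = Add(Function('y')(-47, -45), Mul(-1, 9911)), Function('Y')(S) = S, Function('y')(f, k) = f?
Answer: Rational(-1244628871, 11510) ≈ -1.0813e+5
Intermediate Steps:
q = -9958 (q = Add(-47, Mul(-1, 9911)) = Add(-47, -9911) = -9958)
Function('J')(p) = Mul(-12, Pow(p, -1))
Add(Mul(Add(-16978, Mul(-1, -24268)), Pow(Function('J')(Z), -1)), Mul(q, Pow(-23020, -1))) = Add(Mul(Add(-16978, Mul(-1, -24268)), Pow(Mul(-12, Pow(178, -1)), -1)), Mul(-9958, Pow(-23020, -1))) = Add(Mul(Add(-16978, 24268), Pow(Mul(-12, Rational(1, 178)), -1)), Mul(-9958, Rational(-1, 23020))) = Add(Mul(7290, Pow(Rational(-6, 89), -1)), Rational(4979, 11510)) = Add(Mul(7290, Rational(-89, 6)), Rational(4979, 11510)) = Add(-108135, Rational(4979, 11510)) = Rational(-1244628871, 11510)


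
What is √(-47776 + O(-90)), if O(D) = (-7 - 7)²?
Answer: 2*I*√11895 ≈ 218.13*I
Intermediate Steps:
O(D) = 196 (O(D) = (-14)² = 196)
√(-47776 + O(-90)) = √(-47776 + 196) = √(-47580) = 2*I*√11895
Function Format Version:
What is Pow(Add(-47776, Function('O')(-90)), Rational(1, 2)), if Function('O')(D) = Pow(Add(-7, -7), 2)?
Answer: Mul(2, I, Pow(11895, Rational(1, 2))) ≈ Mul(218.13, I)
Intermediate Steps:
Function('O')(D) = 196 (Function('O')(D) = Pow(-14, 2) = 196)
Pow(Add(-47776, Function('O')(-90)), Rational(1, 2)) = Pow(Add(-47776, 196), Rational(1, 2)) = Pow(-47580, Rational(1, 2)) = Mul(2, I, Pow(11895, Rational(1, 2)))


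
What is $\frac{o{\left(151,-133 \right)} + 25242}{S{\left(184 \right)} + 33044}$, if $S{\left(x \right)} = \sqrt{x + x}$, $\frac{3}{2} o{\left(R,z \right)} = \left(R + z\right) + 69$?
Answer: $\frac{52250825}{68244098} - \frac{6325 \sqrt{23}}{68244098} \approx 0.7652$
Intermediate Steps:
$o{\left(R,z \right)} = 46 + \frac{2 R}{3} + \frac{2 z}{3}$ ($o{\left(R,z \right)} = \frac{2 \left(\left(R + z\right) + 69\right)}{3} = \frac{2 \left(69 + R + z\right)}{3} = 46 + \frac{2 R}{3} + \frac{2 z}{3}$)
$S{\left(x \right)} = \sqrt{2} \sqrt{x}$ ($S{\left(x \right)} = \sqrt{2 x} = \sqrt{2} \sqrt{x}$)
$\frac{o{\left(151,-133 \right)} + 25242}{S{\left(184 \right)} + 33044} = \frac{\left(46 + \frac{2}{3} \cdot 151 + \frac{2}{3} \left(-133\right)\right) + 25242}{\sqrt{2} \sqrt{184} + 33044} = \frac{\left(46 + \frac{302}{3} - \frac{266}{3}\right) + 25242}{\sqrt{2} \cdot 2 \sqrt{46} + 33044} = \frac{58 + 25242}{4 \sqrt{23} + 33044} = \frac{25300}{33044 + 4 \sqrt{23}}$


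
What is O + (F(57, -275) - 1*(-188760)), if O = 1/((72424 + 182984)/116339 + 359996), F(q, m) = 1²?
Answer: 7905656122561911/41881830052 ≈ 1.8876e+5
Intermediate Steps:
F(q, m) = 1
O = 116339/41881830052 (O = 1/(255408*(1/116339) + 359996) = 1/(255408/116339 + 359996) = 1/(41881830052/116339) = 116339/41881830052 ≈ 2.7778e-6)
O + (F(57, -275) - 1*(-188760)) = 116339/41881830052 + (1 - 1*(-188760)) = 116339/41881830052 + (1 + 188760) = 116339/41881830052 + 188761 = 7905656122561911/41881830052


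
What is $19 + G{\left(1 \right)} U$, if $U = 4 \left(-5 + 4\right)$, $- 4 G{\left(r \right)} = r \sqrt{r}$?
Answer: $20$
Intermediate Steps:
$G{\left(r \right)} = - \frac{r^{\frac{3}{2}}}{4}$ ($G{\left(r \right)} = - \frac{r \sqrt{r}}{4} = - \frac{r^{\frac{3}{2}}}{4}$)
$U = -4$ ($U = 4 \left(-1\right) = -4$)
$19 + G{\left(1 \right)} U = 19 + - \frac{1^{\frac{3}{2}}}{4} \left(-4\right) = 19 + \left(- \frac{1}{4}\right) 1 \left(-4\right) = 19 - -1 = 19 + 1 = 20$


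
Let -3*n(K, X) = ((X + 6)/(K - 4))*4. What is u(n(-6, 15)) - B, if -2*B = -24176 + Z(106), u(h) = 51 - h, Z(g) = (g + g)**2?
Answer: 52161/5 ≈ 10432.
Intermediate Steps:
Z(g) = 4*g**2 (Z(g) = (2*g)**2 = 4*g**2)
n(K, X) = -4*(6 + X)/(3*(-4 + K)) (n(K, X) = -(X + 6)/(K - 4)*4/3 = -(6 + X)/(-4 + K)*4/3 = -4*(6 + X)/(3*(-4 + K)))
B = -10384 (B = -(-24176 + 4*106**2)/2 = -(-24176 + 4*11236)/2 = -(-24176 + 44944)/2 = -1/2*20768 = -10384)
u(n(-6, 15)) - B = (51 - 4*(-6 - 1*15)/(3*(-4 - 6))) - 1*(-10384) = (51 - 4*(-6 - 15)/(3*(-10))) + 10384 = (51 - 4*(-1)*(-21)/(3*10)) + 10384 = (51 - 1*14/5) + 10384 = (51 - 14/5) + 10384 = 241/5 + 10384 = 52161/5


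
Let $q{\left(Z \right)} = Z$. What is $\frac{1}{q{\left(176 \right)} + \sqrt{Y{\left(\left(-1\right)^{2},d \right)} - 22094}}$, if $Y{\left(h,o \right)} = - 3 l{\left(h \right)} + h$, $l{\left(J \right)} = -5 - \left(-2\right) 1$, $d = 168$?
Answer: $\frac{44}{13265} - \frac{i \sqrt{5521}}{26530} \approx 0.003317 - 0.0028007 i$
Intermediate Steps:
$l{\left(J \right)} = -3$ ($l{\left(J \right)} = -5 - -2 = -5 + 2 = -3$)
$Y{\left(h,o \right)} = 9 + h$ ($Y{\left(h,o \right)} = \left(-3\right) \left(-3\right) + h = 9 + h$)
$\frac{1}{q{\left(176 \right)} + \sqrt{Y{\left(\left(-1\right)^{2},d \right)} - 22094}} = \frac{1}{176 + \sqrt{\left(9 + \left(-1\right)^{2}\right) - 22094}} = \frac{1}{176 + \sqrt{\left(9 + 1\right) - 22094}} = \frac{1}{176 + \sqrt{10 - 22094}} = \frac{1}{176 + \sqrt{-22084}} = \frac{1}{176 + 2 i \sqrt{5521}}$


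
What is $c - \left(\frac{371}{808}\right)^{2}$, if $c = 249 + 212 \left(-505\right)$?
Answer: $- \frac{69733194345}{652864} \approx -1.0681 \cdot 10^{5}$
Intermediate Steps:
$c = -106811$ ($c = 249 - 107060 = -106811$)
$c - \left(\frac{371}{808}\right)^{2} = -106811 - \left(\frac{371}{808}\right)^{2} = -106811 - \frac{137641}{652864} = - \frac{69733194345}{652864}$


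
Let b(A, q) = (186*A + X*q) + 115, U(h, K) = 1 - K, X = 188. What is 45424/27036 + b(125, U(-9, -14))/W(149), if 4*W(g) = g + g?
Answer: 355660874/1007091 ≈ 353.16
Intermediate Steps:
W(g) = g/2 (W(g) = (g + g)/4 = (2*g)/4 = g/2)
b(A, q) = 115 + 186*A + 188*q (b(A, q) = (186*A + 188*q) + 115 = 115 + 186*A + 188*q)
45424/27036 + b(125, U(-9, -14))/W(149) = 45424/27036 + (115 + 186*125 + 188*(1 - 1*(-14)))/(((1/2)*149)) = 45424*(1/27036) + (115 + 23250 + 188*(1 + 14))/(149/2) = 11356/6759 + (115 + 23250 + 188*15)*(2/149) = 11356/6759 + (115 + 23250 + 2820)*(2/149) = 11356/6759 + 26185*(2/149) = 11356/6759 + 52370/149 = 355660874/1007091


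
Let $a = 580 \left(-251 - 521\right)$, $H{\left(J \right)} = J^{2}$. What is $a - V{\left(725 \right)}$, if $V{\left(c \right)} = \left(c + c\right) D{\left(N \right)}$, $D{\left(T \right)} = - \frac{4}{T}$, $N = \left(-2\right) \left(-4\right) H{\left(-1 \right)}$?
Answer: $-447035$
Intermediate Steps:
$N = 8$ ($N = \left(-2\right) \left(-4\right) \left(-1\right)^{2} = 8 \cdot 1 = 8$)
$V{\left(c \right)} = - c$ ($V{\left(c \right)} = \left(c + c\right) \left(- \frac{4}{8}\right) = 2 c \left(\left(-4\right) \frac{1}{8}\right) = 2 c \left(- \frac{1}{2}\right) = - c$)
$a = -447760$ ($a = 580 \left(-772\right) = -447760$)
$a - V{\left(725 \right)} = -447760 - \left(-1\right) 725 = -447760 - -725 = -447760 + 725 = -447035$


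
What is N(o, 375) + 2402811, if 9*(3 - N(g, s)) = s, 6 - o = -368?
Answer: 7208317/3 ≈ 2.4028e+6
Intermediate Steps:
o = 374 (o = 6 - 1*(-368) = 6 + 368 = 374)
N(g, s) = 3 - s/9
N(o, 375) + 2402811 = (3 - 1/9*375) + 2402811 = (3 - 125/3) + 2402811 = -116/3 + 2402811 = 7208317/3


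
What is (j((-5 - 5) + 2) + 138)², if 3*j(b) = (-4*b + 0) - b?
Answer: 206116/9 ≈ 22902.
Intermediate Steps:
j(b) = -5*b/3 (j(b) = ((-4*b + 0) - b)/3 = (-4*b - b)/3 = (-5*b)/3 = -5*b/3)
(j((-5 - 5) + 2) + 138)² = (-5*((-5 - 5) + 2)/3 + 138)² = (-5*(-10 + 2)/3 + 138)² = (-5/3*(-8) + 138)² = (40/3 + 138)² = (454/3)² = 206116/9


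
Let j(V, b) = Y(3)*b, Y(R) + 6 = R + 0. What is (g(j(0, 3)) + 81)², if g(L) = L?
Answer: 5184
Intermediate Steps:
Y(R) = -6 + R (Y(R) = -6 + (R + 0) = -6 + R)
j(V, b) = -3*b (j(V, b) = (-6 + 3)*b = -3*b)
(g(j(0, 3)) + 81)² = (-3*3 + 81)² = (-9 + 81)² = 72² = 5184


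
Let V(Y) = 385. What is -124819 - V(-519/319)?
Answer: -125204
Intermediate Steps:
-124819 - V(-519/319) = -124819 - 1*385 = -124819 - 385 = -125204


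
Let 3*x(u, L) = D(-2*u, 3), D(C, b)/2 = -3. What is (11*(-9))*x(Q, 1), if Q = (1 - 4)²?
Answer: 198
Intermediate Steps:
D(C, b) = -6 (D(C, b) = 2*(-3) = -6)
Q = 9 (Q = (-3)² = 9)
x(u, L) = -2 (x(u, L) = (⅓)*(-6) = -2)
(11*(-9))*x(Q, 1) = (11*(-9))*(-2) = -99*(-2) = 198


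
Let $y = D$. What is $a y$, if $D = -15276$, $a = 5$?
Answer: $-76380$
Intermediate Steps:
$y = -15276$
$a y = 5 \left(-15276\right) = -76380$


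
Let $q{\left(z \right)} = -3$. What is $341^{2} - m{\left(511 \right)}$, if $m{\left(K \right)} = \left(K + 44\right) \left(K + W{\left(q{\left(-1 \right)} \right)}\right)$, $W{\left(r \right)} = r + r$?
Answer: $-163994$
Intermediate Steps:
$W{\left(r \right)} = 2 r$
$m{\left(K \right)} = \left(-6 + K\right) \left(44 + K\right)$ ($m{\left(K \right)} = \left(K + 44\right) \left(K + 2 \left(-3\right)\right) = \left(44 + K\right) \left(K - 6\right) = \left(44 + K\right) \left(-6 + K\right) = \left(-6 + K\right) \left(44 + K\right)$)
$341^{2} - m{\left(511 \right)} = 341^{2} - \left(-264 + 511^{2} + 38 \cdot 511\right) = 116281 - \left(-264 + 261121 + 19418\right) = 116281 - 280275 = -163994$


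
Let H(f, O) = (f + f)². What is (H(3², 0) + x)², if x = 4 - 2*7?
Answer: 98596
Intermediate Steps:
H(f, O) = 4*f² (H(f, O) = (2*f)² = 4*f²)
x = -10 (x = 4 - 14 = -10)
(H(3², 0) + x)² = (4*(3²)² - 10)² = (4*9² - 10)² = (4*81 - 10)² = (324 - 10)² = 314² = 98596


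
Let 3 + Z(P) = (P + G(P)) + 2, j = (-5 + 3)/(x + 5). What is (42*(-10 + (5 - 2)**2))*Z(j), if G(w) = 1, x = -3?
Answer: 42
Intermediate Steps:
j = -1 (j = (-5 + 3)/(-3 + 5) = -2/2 = -2*1/2 = -1)
Z(P) = P (Z(P) = -3 + ((P + 1) + 2) = -3 + ((1 + P) + 2) = -3 + (3 + P) = P)
(42*(-10 + (5 - 2)**2))*Z(j) = (42*(-10 + (5 - 2)**2))*(-1) = (42*(-10 + 3**2))*(-1) = (42*(-10 + 9))*(-1) = (42*(-1))*(-1) = -42*(-1) = 42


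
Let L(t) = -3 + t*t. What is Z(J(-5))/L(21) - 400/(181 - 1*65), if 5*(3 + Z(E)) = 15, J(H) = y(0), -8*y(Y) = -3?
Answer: -100/29 ≈ -3.4483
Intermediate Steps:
y(Y) = 3/8 (y(Y) = -⅛*(-3) = 3/8)
J(H) = 3/8
L(t) = -3 + t²
Z(E) = 0 (Z(E) = -3 + (⅕)*15 = -3 + 3 = 0)
Z(J(-5))/L(21) - 400/(181 - 1*65) = 0/(-3 + 21²) - 400/(181 - 1*65) = 0/(-3 + 441) - 400/(181 - 65) = 0/438 - 400/116 = 0*(1/438) - 400*1/116 = 0 - 100/29 = -100/29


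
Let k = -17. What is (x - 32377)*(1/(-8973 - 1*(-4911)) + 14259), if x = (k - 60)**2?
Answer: -255311611256/677 ≈ -3.7712e+8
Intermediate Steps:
x = 5929 (x = (-17 - 60)**2 = (-77)**2 = 5929)
(x - 32377)*(1/(-8973 - 1*(-4911)) + 14259) = (5929 - 32377)*(1/(-8973 - 1*(-4911)) + 14259) = -26448*(1/(-8973 + 4911) + 14259) = -26448*(1/(-4062) + 14259) = -26448*(-1/4062 + 14259) = -26448*57920057/4062 = -255311611256/677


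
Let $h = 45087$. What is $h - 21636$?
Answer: $23451$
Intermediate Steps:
$h - 21636 = 45087 - 21636 = 23451$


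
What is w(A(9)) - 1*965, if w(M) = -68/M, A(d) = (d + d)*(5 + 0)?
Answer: -43459/45 ≈ -965.76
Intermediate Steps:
A(d) = 10*d (A(d) = (2*d)*5 = 10*d)
w(A(9)) - 1*965 = -68/(10*9) - 1*965 = -68/90 - 965 = -68*1/90 - 965 = -34/45 - 965 = -43459/45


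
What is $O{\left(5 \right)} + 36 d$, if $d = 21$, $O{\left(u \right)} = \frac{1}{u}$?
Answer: $\frac{3781}{5} \approx 756.2$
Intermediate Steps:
$O{\left(5 \right)} + 36 d = \frac{1}{5} + 36 \cdot 21 = \frac{1}{5} + 756 = \frac{3781}{5}$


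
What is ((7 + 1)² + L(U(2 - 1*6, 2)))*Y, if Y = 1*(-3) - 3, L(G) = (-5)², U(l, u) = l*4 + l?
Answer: -534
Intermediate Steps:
U(l, u) = 5*l (U(l, u) = 4*l + l = 5*l)
L(G) = 25
Y = -6 (Y = -3 - 3 = -6)
((7 + 1)² + L(U(2 - 1*6, 2)))*Y = ((7 + 1)² + 25)*(-6) = (8² + 25)*(-6) = (64 + 25)*(-6) = 89*(-6) = -534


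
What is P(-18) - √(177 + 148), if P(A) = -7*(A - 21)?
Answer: 273 - 5*√13 ≈ 254.97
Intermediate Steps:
P(A) = 147 - 7*A (P(A) = -7*(-21 + A) = 147 - 7*A)
P(-18) - √(177 + 148) = (147 - 7*(-18)) - √(177 + 148) = (147 + 126) - √325 = 273 - 5*√13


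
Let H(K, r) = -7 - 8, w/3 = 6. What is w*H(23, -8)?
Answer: -270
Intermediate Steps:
w = 18 (w = 3*6 = 18)
H(K, r) = -15
w*H(23, -8) = 18*(-15) = -270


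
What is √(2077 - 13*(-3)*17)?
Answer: 2*√685 ≈ 52.345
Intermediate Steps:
√(2077 - 13*(-3)*17) = √(2077 + 39*17) = √(2077 + 663) = √2740 = 2*√685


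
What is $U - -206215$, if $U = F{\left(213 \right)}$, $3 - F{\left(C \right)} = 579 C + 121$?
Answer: $82770$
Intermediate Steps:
$F{\left(C \right)} = -118 - 579 C$ ($F{\left(C \right)} = 3 - \left(579 C + 121\right) = 3 - \left(121 + 579 C\right) = -118 - 579 C$)
$U = -123445$ ($U = -118 - 123327 = -123445$)
$U - -206215 = -123445 - -206215 = -123445 + 206215 = 82770$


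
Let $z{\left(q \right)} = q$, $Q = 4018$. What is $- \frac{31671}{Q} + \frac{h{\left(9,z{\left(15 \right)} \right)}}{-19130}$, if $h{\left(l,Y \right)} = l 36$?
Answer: $- \frac{303584031}{38432170} \approx -7.8992$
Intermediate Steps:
$h{\left(l,Y \right)} = 36 l$
$- \frac{31671}{Q} + \frac{h{\left(9,z{\left(15 \right)} \right)}}{-19130} = - \frac{31671}{4018} + \frac{36 \cdot 9}{-19130} = \left(-31671\right) \frac{1}{4018} + 324 \left(- \frac{1}{19130}\right) = - \frac{31671}{4018} - \frac{162}{9565} = - \frac{303584031}{38432170}$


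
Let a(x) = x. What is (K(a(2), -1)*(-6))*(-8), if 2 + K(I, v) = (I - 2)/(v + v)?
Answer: -96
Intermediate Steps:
K(I, v) = -2 + (-2 + I)/(2*v) (K(I, v) = -2 + (I - 2)/(v + v) = -2 + (-2 + I)/((2*v)) = -2 + (-2 + I)*(1/(2*v)) = -2 + (-2 + I)/(2*v))
(K(a(2), -1)*(-6))*(-8) = (((1/2)*(-2 + 2 - 4*(-1))/(-1))*(-6))*(-8) = (((1/2)*(-1)*(-2 + 2 + 4))*(-6))*(-8) = (((1/2)*(-1)*4)*(-6))*(-8) = -2*(-6)*(-8) = 12*(-8) = -96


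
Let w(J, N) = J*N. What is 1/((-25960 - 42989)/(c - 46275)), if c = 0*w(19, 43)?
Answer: 15425/22983 ≈ 0.67115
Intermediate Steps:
c = 0 (c = 0*(19*43) = 0*817 = 0)
1/((-25960 - 42989)/(c - 46275)) = 1/((-25960 - 42989)/(0 - 46275)) = 1/(-68949/(-46275)) = 1/(-68949*(-1/46275)) = 1/(22983/15425) = 15425/22983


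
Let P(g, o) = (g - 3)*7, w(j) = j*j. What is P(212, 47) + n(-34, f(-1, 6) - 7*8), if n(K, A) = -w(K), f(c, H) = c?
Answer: 307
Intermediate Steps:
w(j) = j**2
n(K, A) = -K**2
P(g, o) = -21 + 7*g (P(g, o) = (-3 + g)*7 = -21 + 7*g)
P(212, 47) + n(-34, f(-1, 6) - 7*8) = (-21 + 7*212) - 1*(-34)**2 = (-21 + 1484) - 1*1156 = 1463 - 1156 = 307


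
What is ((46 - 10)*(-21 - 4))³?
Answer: -729000000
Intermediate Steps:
((46 - 10)*(-21 - 4))³ = (36*(-25))³ = (-900)³ = -729000000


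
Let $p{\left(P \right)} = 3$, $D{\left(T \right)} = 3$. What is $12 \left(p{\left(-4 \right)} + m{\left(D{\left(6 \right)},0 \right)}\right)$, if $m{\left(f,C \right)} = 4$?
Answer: $84$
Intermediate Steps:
$12 \left(p{\left(-4 \right)} + m{\left(D{\left(6 \right)},0 \right)}\right) = 12 \left(3 + 4\right) = 12 \cdot 7 = 84$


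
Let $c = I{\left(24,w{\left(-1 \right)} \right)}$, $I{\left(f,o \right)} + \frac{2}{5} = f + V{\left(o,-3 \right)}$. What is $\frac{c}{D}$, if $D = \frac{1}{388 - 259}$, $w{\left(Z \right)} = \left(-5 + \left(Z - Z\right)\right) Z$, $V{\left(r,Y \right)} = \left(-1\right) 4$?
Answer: $\frac{12642}{5} \approx 2528.4$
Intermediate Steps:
$V{\left(r,Y \right)} = -4$
$w{\left(Z \right)} = - 5 Z$ ($w{\left(Z \right)} = \left(-5 + 0\right) Z = - 5 Z$)
$D = \frac{1}{129} \approx 0.0077519$
$I{\left(f,o \right)} = - \frac{22}{5} + f$ ($I{\left(f,o \right)} = - \frac{2}{5} + \left(f - 4\right) = - \frac{2}{5} + \left(-4 + f\right) = - \frac{22}{5} + f$)
$c = \frac{98}{5}$ ($c = - \frac{22}{5} + 24 = \frac{98}{5} \approx 19.6$)
$\frac{c}{D} = \frac{98 \frac{1}{\frac{1}{129}}}{5} = \frac{98}{5} \cdot 129 = \frac{12642}{5}$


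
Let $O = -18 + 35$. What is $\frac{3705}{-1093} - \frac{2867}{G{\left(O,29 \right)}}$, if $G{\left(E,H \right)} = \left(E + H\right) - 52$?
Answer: $\frac{3111401}{6558} \approx 474.44$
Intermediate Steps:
$O = 17$
$G{\left(E,H \right)} = -52 + E + H$
$\frac{3705}{-1093} - \frac{2867}{G{\left(O,29 \right)}} = \frac{3705}{-1093} - \frac{2867}{-52 + 17 + 29} = 3705 \left(- \frac{1}{1093}\right) - \frac{2867}{-6} = - \frac{3705}{1093} - - \frac{2867}{6} = - \frac{3705}{1093} + \frac{2867}{6} = \frac{3111401}{6558}$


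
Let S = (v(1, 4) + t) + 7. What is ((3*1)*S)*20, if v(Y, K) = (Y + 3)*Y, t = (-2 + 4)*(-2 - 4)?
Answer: -60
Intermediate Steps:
t = -12 (t = 2*(-6) = -12)
v(Y, K) = Y*(3 + Y) (v(Y, K) = (3 + Y)*Y = Y*(3 + Y))
S = -1 (S = (1*(3 + 1) - 12) + 7 = (1*4 - 12) + 7 = (4 - 12) + 7 = -8 + 7 = -1)
((3*1)*S)*20 = ((3*1)*(-1))*20 = (3*(-1))*20 = -3*20 = -60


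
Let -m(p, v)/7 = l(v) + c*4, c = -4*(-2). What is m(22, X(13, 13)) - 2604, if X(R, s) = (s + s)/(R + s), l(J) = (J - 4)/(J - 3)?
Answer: -5677/2 ≈ -2838.5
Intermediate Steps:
l(J) = (-4 + J)/(-3 + J)
X(R, s) = 2*s/(R + s) (X(R, s) = (2*s)/(R + s) = 2*s/(R + s))
c = 8
m(p, v) = -224 - 7*(-4 + v)/(-3 + v) (m(p, v) = -7*((-4 + v)/(-3 + v) + 8*4) = -7*((-4 + v)/(-3 + v) + 32) = -7*(32 + (-4 + v)/(-3 + v)) = -224 - 7*(-4 + v)/(-3 + v))
m(22, X(13, 13)) - 2604 = 7*(100 - 66*13/(13 + 13))/(-3 + 2*13/(13 + 13)) - 2604 = 7*(100 - 66*13/26)/(-3 + 2*13/26) - 2604 = 7*(100 - 66*13/26)/(-3 + 2*13*(1/26)) - 2604 = 7*(100 - 33*1)/(-3 + 1) - 2604 = 7*(100 - 33)/(-2) - 2604 = 7*(-1/2)*67 - 2604 = -469/2 - 2604 = -5677/2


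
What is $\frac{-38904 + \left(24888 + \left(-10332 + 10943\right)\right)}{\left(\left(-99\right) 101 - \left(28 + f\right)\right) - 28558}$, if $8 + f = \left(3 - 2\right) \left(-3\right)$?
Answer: $\frac{13405}{38574} \approx 0.34751$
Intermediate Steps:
$f = -11$ ($f = -8 + \left(3 - 2\right) \left(-3\right) = -8 + 1 \left(-3\right) = -8 - 3 = -11$)
$\frac{-38904 + \left(24888 + \left(-10332 + 10943\right)\right)}{\left(\left(-99\right) 101 - \left(28 + f\right)\right) - 28558} = \frac{-38904 + \left(24888 + \left(-10332 + 10943\right)\right)}{\left(\left(-99\right) 101 - 17\right) - 28558} = \frac{-38904 + \left(24888 + 611\right)}{\left(-9999 + \left(-28 + 11\right)\right) - 28558} = \frac{-38904 + 25499}{\left(-9999 - 17\right) - 28558} = - \frac{13405}{-10016 - 28558} = - \frac{13405}{-38574} = \left(-13405\right) \left(- \frac{1}{38574}\right) = \frac{13405}{38574}$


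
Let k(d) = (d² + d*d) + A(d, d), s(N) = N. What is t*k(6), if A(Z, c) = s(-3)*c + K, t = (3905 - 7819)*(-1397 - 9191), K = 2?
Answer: 2320720192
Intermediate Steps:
t = 41441432 (t = -3914*(-10588) = 41441432)
A(Z, c) = 2 - 3*c (A(Z, c) = -3*c + 2 = 2 - 3*c)
k(d) = 2 - 3*d + 2*d² (k(d) = (d² + d*d) + (2 - 3*d) = (d² + d²) + (2 - 3*d) = 2*d² + (2 - 3*d) = 2 - 3*d + 2*d²)
t*k(6) = 41441432*(2 - 3*6 + 2*6²) = 41441432*(2 - 18 + 2*36) = 41441432*(2 - 18 + 72) = 41441432*56 = 2320720192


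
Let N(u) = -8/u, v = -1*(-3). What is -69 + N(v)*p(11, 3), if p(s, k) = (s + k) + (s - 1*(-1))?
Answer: -415/3 ≈ -138.33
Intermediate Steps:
p(s, k) = 1 + k + 2*s (p(s, k) = (k + s) + (s + 1) = (k + s) + (1 + s) = 1 + k + 2*s)
v = 3
-69 + N(v)*p(11, 3) = -69 + (-8/3)*(1 + 3 + 2*11) = -69 + (-8*⅓)*(1 + 3 + 22) = -69 - 8/3*26 = -69 - 208/3 = -415/3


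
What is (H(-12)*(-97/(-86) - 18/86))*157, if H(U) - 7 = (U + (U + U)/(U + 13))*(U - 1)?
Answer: 5891425/86 ≈ 68505.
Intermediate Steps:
H(U) = 7 + (-1 + U)*(U + 2*U/(13 + U)) (H(U) = 7 + (U + (U + U)/(U + 13))*(U - 1) = 7 + (U + (2*U)/(13 + U))*(-1 + U) = 7 + (U + 2*U/(13 + U))*(-1 + U) = 7 + (-1 + U)*(U + 2*U/(13 + U)))
(H(-12)*(-97/(-86) - 18/86))*157 = (((91 + (-12)³ - 8*(-12) + 14*(-12)²)/(13 - 12))*(-97/(-86) - 18/86))*157 = (((91 - 1728 + 96 + 14*144)/1)*(-97*(-1/86) - 18*1/86))*157 = ((1*(91 - 1728 + 96 + 2016))*(97/86 - 9/43))*157 = ((1*475)*(79/86))*157 = (475*(79/86))*157 = (37525/86)*157 = 5891425/86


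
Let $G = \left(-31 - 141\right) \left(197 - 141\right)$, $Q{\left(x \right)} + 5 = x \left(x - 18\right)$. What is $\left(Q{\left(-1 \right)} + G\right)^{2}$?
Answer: $92505924$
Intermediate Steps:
$Q{\left(x \right)} = -5 + x \left(-18 + x\right)$ ($Q{\left(x \right)} = -5 + x \left(x - 18\right) = -5 + x \left(-18 + x\right)$)
$G = -9632$ ($G = \left(-172\right) 56 = -9632$)
$\left(Q{\left(-1 \right)} + G\right)^{2} = \left(\left(-5 + \left(-1\right)^{2} - -18\right) - 9632\right)^{2} = \left(\left(-5 + 1 + 18\right) - 9632\right)^{2} = \left(14 - 9632\right)^{2} = \left(-9618\right)^{2} = 92505924$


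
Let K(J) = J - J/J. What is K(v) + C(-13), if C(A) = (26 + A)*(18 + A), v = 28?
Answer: 92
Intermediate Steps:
C(A) = (18 + A)*(26 + A)
K(J) = -1 + J (K(J) = J - 1*1 = J - 1 = -1 + J)
K(v) + C(-13) = (-1 + 28) + (468 + (-13)**2 + 44*(-13)) = 27 + (468 + 169 - 572) = 27 + 65 = 92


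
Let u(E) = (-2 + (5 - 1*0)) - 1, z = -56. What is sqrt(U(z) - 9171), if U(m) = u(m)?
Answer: I*sqrt(9169) ≈ 95.755*I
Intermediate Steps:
u(E) = 2 (u(E) = (-2 + (5 + 0)) - 1 = (-2 + 5) - 1 = 3 - 1 = 2)
U(m) = 2
sqrt(U(z) - 9171) = sqrt(2 - 9171) = sqrt(-9169) = I*sqrt(9169)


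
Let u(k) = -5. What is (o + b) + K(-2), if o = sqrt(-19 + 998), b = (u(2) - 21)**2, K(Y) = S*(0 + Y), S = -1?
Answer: 678 + sqrt(979) ≈ 709.29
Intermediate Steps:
K(Y) = -Y (K(Y) = -(0 + Y) = -Y)
b = 676 (b = (-5 - 21)**2 = (-26)**2 = 676)
o = sqrt(979) ≈ 31.289
(o + b) + K(-2) = (sqrt(979) + 676) - 1*(-2) = (676 + sqrt(979)) + 2 = 678 + sqrt(979)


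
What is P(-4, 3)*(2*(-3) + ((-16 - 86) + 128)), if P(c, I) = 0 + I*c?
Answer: -240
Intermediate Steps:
P(c, I) = I*c
P(-4, 3)*(2*(-3) + ((-16 - 86) + 128)) = (3*(-4))*(2*(-3) + ((-16 - 86) + 128)) = -12*(-6 + (-102 + 128)) = -12*(-6 + 26) = -12*20 = -240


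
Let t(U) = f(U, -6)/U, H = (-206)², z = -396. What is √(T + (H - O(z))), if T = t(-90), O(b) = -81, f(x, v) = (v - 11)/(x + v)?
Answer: √5510202945/360 ≈ 206.20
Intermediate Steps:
H = 42436
f(x, v) = (-11 + v)/(v + x)
t(U) = -17/(U*(-6 + U)) (t(U) = ((-11 - 6)/(-6 + U))/U = (-17/(-6 + U))/U = -17/(U*(-6 + U)))
T = -17/8640 (T = -17/(-90*(-6 - 90)) = -17*(-1/90)/(-96) = -17*(-1/90)*(-1/96) = -17/8640 ≈ -0.0019676)
√(T + (H - O(z))) = √(-17/8640 + (42436 - 1*(-81))) = √(-17/8640 + (42436 + 81)) = √(-17/8640 + 42517) = √(367346863/8640) = √5510202945/360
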